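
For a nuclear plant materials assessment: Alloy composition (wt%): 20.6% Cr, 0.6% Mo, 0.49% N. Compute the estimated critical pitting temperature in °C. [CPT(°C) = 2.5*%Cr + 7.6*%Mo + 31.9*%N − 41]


Apply the ASTM G48 empirical CPT estimate: CPT(°C) = 2.5*%Cr + 7.6*%Mo + 31.9*%N − 41
2.5*20.6 = 51.5; 7.6*0.6 = 4.56; 31.9*0.49 = 15.631
CPT = 51.5 + 4.56 + 15.631 − 41 = 30.691 °C
Rounded to 0.1 °C: CPT ≈ 30.7 °C

30.7 °C


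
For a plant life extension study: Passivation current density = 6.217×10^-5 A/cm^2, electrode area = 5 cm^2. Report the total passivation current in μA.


I = i_pass * A, then convert A → μA (×10^6)
I = 6.217×10^-5 * 5 * 10^6 = 310.85 μA

310.85 μA


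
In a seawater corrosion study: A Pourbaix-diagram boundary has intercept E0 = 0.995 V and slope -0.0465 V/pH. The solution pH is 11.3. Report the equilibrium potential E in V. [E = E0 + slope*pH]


Apply the Pourbaix line equation: E = E0 + slope*pH
E = 0.995 + (-0.0465)*11.3 = 0.995 + (-0.52545) = 0.46955 V
Rounded to 4 decimal places: E = 0.4696 V

0.4696 V


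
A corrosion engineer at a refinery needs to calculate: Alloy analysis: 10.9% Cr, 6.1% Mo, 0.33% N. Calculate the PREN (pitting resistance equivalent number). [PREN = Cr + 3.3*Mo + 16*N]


Apply the PREN formula: PREN = Cr + 3.3*Mo + 16*N
PREN = 10.9 + 3.3*6.1 + 16*0.33
PREN = 10.9 + 20.13 + 5.28 = 36.31

36.31


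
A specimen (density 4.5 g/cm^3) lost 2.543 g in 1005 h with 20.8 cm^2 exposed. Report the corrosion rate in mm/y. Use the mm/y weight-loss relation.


Apply the mm/y weight-loss relation: CR = 87600 * W / (D * A * T)
Numerator: 87600 * 2.543 = 222766.8
Denominator: 4.5 * 20.8 * 1005 = 94068.0
CR = 222766.8 / 94068.0 = 2.368146 mm/y

2.368146 mm/y


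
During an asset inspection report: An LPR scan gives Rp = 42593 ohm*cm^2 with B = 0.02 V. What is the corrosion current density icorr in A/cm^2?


Apply the Stern-Geary relation: icorr = B / Rp
icorr = 0.02 / 42593 = 4.696×10^-7 A/cm^2

4.696×10^-7 A/cm^2


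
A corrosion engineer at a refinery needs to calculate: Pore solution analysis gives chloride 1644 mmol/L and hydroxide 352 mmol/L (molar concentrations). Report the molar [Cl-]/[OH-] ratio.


Threshold parameter = [Cl-] / [OH-] (molar basis; both in mmol/L, so units cancel)
Ratio = 1644 / 352 = 4.67

4.67


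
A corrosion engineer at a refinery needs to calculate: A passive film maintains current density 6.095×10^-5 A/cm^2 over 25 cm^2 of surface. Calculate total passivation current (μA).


I = i_pass * A, then convert A → μA (×10^6)
I = 6.095×10^-5 * 25 * 10^6 = 1523.75 μA

1523.75 μA


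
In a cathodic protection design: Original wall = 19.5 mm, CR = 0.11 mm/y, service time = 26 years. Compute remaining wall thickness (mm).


Remaining wall = original − CR × time
t = 19.5 − 0.11*26 = 19.5 − 2.86 = 16.64 mm

16.64 mm


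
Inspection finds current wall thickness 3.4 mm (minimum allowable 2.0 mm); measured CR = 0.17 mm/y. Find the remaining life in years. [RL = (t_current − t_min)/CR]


Apply the remaining-life relation: RL = (t_current − t_min) / CR
RL = (3.4 − 2.0) / 0.17 = 1.4 / 0.17 = 8.2 years

8.2 years


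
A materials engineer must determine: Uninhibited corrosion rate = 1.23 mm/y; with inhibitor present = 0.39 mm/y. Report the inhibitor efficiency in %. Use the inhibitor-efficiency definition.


Apply the inhibitor-efficiency definition: IE = (CR_blank − CR_inh)/CR_blank × 100
IE = (1.23 − 0.39) / 1.23 × 100
IE = 0.84 / 1.23 × 100 = 68.3 %

68.3 %


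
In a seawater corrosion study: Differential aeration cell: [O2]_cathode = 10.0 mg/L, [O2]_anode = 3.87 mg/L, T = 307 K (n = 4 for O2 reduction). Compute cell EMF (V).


Apply the Nernst concentration-cell relation: E = (RT/nF)*ln(C_cathode/C_anode)
RT/nF = 8.314*307/(4*96485) = 0.00661346 V
ln(10.0/3.87) = 0.94933
E = 0.00661346 * 0.94933 = 0.00628 V

0.00628 V


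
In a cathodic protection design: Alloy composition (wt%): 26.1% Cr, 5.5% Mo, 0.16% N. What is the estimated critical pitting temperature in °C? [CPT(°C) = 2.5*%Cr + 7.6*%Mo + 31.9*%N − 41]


Apply the ASTM G48 empirical CPT estimate: CPT(°C) = 2.5*%Cr + 7.6*%Mo + 31.9*%N − 41
2.5*26.1 = 65.25; 7.6*5.5 = 41.8; 31.9*0.16 = 5.104
CPT = 65.25 + 41.8 + 5.104 − 41 = 71.154 °C
Rounded to 0.1 °C: CPT ≈ 71.2 °C

71.2 °C


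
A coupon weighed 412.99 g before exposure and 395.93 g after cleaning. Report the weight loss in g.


Weight loss = initial − final
WL = 412.99 − 395.93 = 17.06 g

17.06 g


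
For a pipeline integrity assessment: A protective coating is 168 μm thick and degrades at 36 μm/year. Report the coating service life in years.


Service life = thickness / degradation rate
Life = 168 / 36 = 4.7 years

4.7 years


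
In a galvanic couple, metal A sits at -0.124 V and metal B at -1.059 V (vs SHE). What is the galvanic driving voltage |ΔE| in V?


Driving voltage is the absolute potential difference.
|ΔE| = |-0.124 − (-1.059)| = 0.935 V

0.935 V


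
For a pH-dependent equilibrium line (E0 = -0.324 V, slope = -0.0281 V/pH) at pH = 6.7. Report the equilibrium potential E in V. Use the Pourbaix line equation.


Apply the Pourbaix line equation: E = E0 + slope*pH
E = -0.324 + (-0.0281)*6.7 = -0.324 + (-0.18827) = -0.51227 V
Rounded to 3 decimal places: E = -0.512 V

-0.512 V


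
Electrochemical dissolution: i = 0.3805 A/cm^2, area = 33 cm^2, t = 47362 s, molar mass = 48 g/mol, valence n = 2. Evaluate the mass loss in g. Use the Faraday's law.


Apply Faraday's law: m = i*A*t*M / (n*F)
Total charge passed Q = i*A*t = 0.3805*33*47362 = 594700.953 C
m = Q*M/(n*F) = 594700.953*48/(2*96485) = 147.928 g

147.928 g


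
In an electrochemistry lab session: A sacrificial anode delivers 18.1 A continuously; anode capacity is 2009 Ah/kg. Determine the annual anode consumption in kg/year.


Annual consumption = current * hours per year / capacity
Rate = 18.1 * 8760 / 2009 = 78.9 kg/year

78.9 kg/year


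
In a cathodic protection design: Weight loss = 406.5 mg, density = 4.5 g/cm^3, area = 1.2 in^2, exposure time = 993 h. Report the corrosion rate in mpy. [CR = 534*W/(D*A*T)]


Apply the mpy weight-loss relation: CR = 534 * W / (D * A * T)
Numerator: 534 * 406.5 = 217071.0
Denominator: 4.5 * 1.2 * 993 = 5362.2
CR = 217071.0 / 5362.2 = 40.4817 mpy

40.4817 mpy


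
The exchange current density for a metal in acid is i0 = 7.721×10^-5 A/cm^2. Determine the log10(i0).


i0 = 7.721×10^-5 A/cm^2
log10(i0) = -4.112

-4.112


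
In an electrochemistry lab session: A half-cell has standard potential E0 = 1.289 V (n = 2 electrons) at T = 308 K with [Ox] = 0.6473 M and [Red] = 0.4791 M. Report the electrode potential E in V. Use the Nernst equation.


Apply the Nernst equation: E = E0 + (RT/nF)*ln([Ox]/[Red])
Step 1: RT/nF = 8.314*308/(2*96485) = 0.01327 V
Step 2: [Ox]/[Red] = 0.6473/0.4791 = 1.351075
Step 3: ln(1.351075) = 0.300901
Step 4: correction = 0.01327 * 0.300901 = 0.004 V
E = 1.289 + 0.004 = 1.293 V

1.293 V


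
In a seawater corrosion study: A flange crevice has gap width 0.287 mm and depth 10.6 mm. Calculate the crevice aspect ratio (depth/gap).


Aspect ratio = depth / gap
Ratio = 10.6 / 0.287 = 36.9

36.9


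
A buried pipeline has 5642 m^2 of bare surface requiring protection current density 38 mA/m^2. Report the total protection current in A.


I = area * current density, then convert mA → A (÷1000)
I = 5642 * 38 / 1000 = 214.4 A

214.4 A


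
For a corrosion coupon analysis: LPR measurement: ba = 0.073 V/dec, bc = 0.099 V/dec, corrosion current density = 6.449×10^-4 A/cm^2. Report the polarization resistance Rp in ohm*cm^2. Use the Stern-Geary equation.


Apply the Stern-Geary equation: Rp = ba*bc / (2.303*icorr*(ba+bc))
ba*bc = 0.073*0.099 = 0.007227
ba+bc = 0.172; 2.303*icorr*(ba+bc) = 2.303*6.449×10^-4*0.172 = 2.5545521×10^-4
Rp = 0.007227 / 2.5545521×10^-4 = 28.29 ohm*cm^2

28.29 ohm*cm^2


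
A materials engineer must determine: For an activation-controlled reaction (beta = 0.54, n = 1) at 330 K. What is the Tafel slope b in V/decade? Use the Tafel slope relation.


Apply the Tafel slope relation: b = 2.303*R*T/(beta*n*F)
Numerator: 2.303 * 8.314 * 330 = 6318.56
Denominator: 0.54 * 1 * 96485 = 52101.9
b = 6318.56 / 52101.9 = 0.121 V/decade

0.121 V/decade


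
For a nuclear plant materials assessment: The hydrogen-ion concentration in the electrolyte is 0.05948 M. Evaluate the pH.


pH = −log10[H+]
pH = −log10(0.05948) = 1.23

1.23


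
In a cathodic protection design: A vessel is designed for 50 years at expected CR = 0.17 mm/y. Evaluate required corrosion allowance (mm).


Corrosion allowance = CR × design life
CA = 0.17 * 50 = 8.5 mm

8.5 mm


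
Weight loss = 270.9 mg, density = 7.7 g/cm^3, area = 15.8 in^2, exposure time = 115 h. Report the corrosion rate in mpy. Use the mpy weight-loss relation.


Apply the mpy weight-loss relation: CR = 534 * W / (D * A * T)
Numerator: 534 * 270.9 = 144660.6
Denominator: 7.7 * 15.8 * 115 = 13990.9
CR = 144660.6 / 13990.9 = 10.3396 mpy

10.3396 mpy


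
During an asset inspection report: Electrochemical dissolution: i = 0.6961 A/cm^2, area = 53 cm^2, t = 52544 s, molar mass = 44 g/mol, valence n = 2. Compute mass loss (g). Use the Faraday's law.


Apply Faraday's law: m = i*A*t*M / (n*F)
Total charge passed Q = i*A*t = 0.6961*53*52544 = 1938521.5552 C
m = Q*M/(n*F) = 1938521.5552*44/(2*96485) = 442.01144 g

442.01144 g


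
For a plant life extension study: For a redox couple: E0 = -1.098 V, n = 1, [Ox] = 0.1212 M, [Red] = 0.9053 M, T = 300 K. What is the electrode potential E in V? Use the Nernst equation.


Apply the Nernst equation: E = E0 + (RT/nF)*ln([Ox]/[Red])
Step 1: RT/nF = 8.314*300/(1*96485) = 0.02585065 V
Step 2: [Ox]/[Red] = 0.1212/0.9053 = 0.133878
Step 3: ln(0.133878) = -2.010826
Step 4: correction = 0.02585065 * -2.010826 = -0.052 V
E = -1.098 + -0.052 = -1.15 V

-1.15 V


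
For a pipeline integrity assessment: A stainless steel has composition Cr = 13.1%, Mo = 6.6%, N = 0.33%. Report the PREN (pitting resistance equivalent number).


Apply the PREN formula: PREN = Cr + 3.3*Mo + 16*N
PREN = 13.1 + 3.3*6.6 + 16*0.33
PREN = 13.1 + 21.78 + 5.28 = 40.16

40.16


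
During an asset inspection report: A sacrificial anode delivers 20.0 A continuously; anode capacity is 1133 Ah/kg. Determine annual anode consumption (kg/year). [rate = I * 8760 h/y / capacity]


Annual consumption = current * hours per year / capacity
Rate = 20.0 * 8760 / 1133 = 154.6 kg/year

154.6 kg/year


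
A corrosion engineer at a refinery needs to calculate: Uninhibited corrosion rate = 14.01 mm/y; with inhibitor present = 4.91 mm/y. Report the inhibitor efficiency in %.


Apply the inhibitor-efficiency definition: IE = (CR_blank − CR_inh)/CR_blank × 100
IE = (14.01 − 4.91) / 14.01 × 100
IE = 9.1 / 14.01 × 100 = 65.0 %

65.0 %


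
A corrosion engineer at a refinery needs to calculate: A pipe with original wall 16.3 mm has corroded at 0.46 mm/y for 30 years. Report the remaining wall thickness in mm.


Remaining wall = original − CR × time
t = 16.3 − 0.46*30 = 16.3 − 13.8 = 2.5 mm

2.5 mm


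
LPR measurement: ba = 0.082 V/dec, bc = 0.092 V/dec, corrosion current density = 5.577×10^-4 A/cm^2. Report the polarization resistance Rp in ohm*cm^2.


Apply the Stern-Geary equation: Rp = ba*bc / (2.303*icorr*(ba+bc))
ba*bc = 0.082*0.092 = 0.007544
ba+bc = 0.174; 2.303*icorr*(ba+bc) = 2.303*5.577×10^-4*0.174 = 2.2348266×10^-4
Rp = 0.007544 / 2.2348266×10^-4 = 33.76 ohm*cm^2

33.76 ohm*cm^2


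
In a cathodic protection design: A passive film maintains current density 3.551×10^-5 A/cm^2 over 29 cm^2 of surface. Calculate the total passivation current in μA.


I = i_pass * A, then convert A → μA (×10^6)
I = 3.551×10^-5 * 29 * 10^6 = 1029.79 μA

1029.79 μA


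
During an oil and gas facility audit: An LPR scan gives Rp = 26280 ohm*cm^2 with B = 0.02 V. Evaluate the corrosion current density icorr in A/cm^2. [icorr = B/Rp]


Apply the Stern-Geary relation: icorr = B / Rp
icorr = 0.02 / 26280 = 7.61×10^-7 A/cm^2

7.61×10^-7 A/cm^2


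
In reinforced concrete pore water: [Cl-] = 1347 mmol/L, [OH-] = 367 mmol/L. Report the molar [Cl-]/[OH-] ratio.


Threshold parameter = [Cl-] / [OH-] (molar basis; both in mmol/L, so units cancel)
Ratio = 1347 / 367 = 3.67

3.67


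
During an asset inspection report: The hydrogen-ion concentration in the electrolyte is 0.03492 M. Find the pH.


pH = −log10[H+]
pH = −log10(0.03492) = 1.46

1.46


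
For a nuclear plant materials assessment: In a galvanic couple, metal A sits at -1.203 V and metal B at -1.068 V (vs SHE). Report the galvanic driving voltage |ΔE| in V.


Driving voltage is the absolute potential difference.
|ΔE| = |-1.203 − (-1.068)| = 0.135 V

0.135 V


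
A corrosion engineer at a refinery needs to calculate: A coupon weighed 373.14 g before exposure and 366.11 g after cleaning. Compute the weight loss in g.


Weight loss = initial − final
WL = 373.14 − 366.11 = 7.03 g

7.03 g


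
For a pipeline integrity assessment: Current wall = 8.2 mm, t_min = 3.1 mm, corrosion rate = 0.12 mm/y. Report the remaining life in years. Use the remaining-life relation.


Apply the remaining-life relation: RL = (t_current − t_min) / CR
RL = (8.2 − 3.1) / 0.12 = 5.1 / 0.12 = 42.5 years

42.5 years


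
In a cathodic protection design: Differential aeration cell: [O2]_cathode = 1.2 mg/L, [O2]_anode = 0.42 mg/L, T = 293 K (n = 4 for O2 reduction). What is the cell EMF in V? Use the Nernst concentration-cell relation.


Apply the Nernst concentration-cell relation: E = (RT/nF)*ln(C_cathode/C_anode)
RT/nF = 8.314*293/(4*96485) = 0.00631187 V
ln(1.2/0.42) = 1.04982
E = 0.00631187 * 1.04982 = 0.00663 V

0.00663 V


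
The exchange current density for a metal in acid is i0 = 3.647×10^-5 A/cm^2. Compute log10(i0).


i0 = 3.647×10^-5 A/cm^2
log10(i0) = -4.438

-4.438


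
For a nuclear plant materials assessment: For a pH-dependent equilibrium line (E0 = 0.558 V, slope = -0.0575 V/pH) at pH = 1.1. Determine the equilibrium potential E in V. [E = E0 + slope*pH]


Apply the Pourbaix line equation: E = E0 + slope*pH
E = 0.558 + (-0.0575)*1.1 = 0.558 + (-0.06325) = 0.49475 V
Rounded to 3 decimal places: E = 0.495 V

0.495 V


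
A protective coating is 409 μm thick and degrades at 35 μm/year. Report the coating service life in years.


Service life = thickness / degradation rate
Life = 409 / 35 = 11.7 years

11.7 years


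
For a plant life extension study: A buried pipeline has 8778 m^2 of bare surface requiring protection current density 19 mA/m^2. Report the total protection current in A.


I = area * current density, then convert mA → A (÷1000)
I = 8778 * 19 / 1000 = 166.78 A

166.78 A


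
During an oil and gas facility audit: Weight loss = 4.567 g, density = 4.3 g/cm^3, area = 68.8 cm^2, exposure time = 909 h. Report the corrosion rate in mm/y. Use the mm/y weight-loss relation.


Apply the mm/y weight-loss relation: CR = 87600 * W / (D * A * T)
Numerator: 87600 * 4.567 = 400069.2
Denominator: 4.3 * 68.8 * 909 = 268918.56
CR = 400069.2 / 268918.56 = 1.4877 mm/y

1.4877 mm/y


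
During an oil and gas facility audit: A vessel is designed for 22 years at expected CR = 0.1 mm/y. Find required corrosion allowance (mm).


Corrosion allowance = CR × design life
CA = 0.1 * 22 = 2.2 mm

2.2 mm


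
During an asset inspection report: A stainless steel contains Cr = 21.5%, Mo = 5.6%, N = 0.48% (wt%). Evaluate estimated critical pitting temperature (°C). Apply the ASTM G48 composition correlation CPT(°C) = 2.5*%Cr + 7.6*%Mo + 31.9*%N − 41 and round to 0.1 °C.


Apply the ASTM G48 empirical CPT estimate: CPT(°C) = 2.5*%Cr + 7.6*%Mo + 31.9*%N − 41
2.5*21.5 = 53.75; 7.6*5.6 = 42.56; 31.9*0.48 = 15.312
CPT = 53.75 + 42.56 + 15.312 − 41 = 70.622 °C
Rounded to 0.1 °C: CPT ≈ 70.6 °C

70.6 °C


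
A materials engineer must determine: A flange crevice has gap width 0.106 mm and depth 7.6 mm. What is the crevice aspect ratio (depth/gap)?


Aspect ratio = depth / gap
Ratio = 7.6 / 0.106 = 71.7

71.7


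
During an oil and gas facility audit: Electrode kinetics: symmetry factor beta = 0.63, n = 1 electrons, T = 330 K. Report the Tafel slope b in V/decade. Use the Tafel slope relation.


Apply the Tafel slope relation: b = 2.303*R*T/(beta*n*F)
Numerator: 2.303 * 8.314 * 330 = 6318.56
Denominator: 0.63 * 1 * 96485 = 60785.55
b = 6318.56 / 60785.55 = 0.104 V/decade

0.104 V/decade


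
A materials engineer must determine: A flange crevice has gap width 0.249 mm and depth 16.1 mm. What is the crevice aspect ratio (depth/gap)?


Aspect ratio = depth / gap
Ratio = 16.1 / 0.249 = 64.7

64.7


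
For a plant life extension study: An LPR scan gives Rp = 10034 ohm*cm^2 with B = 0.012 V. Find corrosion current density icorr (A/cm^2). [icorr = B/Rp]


Apply the Stern-Geary relation: icorr = B / Rp
icorr = 0.012 / 10034 = 1.196×10^-6 A/cm^2

1.196×10^-6 A/cm^2


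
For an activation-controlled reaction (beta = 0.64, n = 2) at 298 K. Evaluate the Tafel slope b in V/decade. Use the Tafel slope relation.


Apply the Tafel slope relation: b = 2.303*R*T/(beta*n*F)
Numerator: 2.303 * 8.314 * 298 = 5705.85
Denominator: 0.64 * 2 * 96485 = 123500.8
b = 5705.85 / 123500.8 = 0.046 V/decade

0.046 V/decade


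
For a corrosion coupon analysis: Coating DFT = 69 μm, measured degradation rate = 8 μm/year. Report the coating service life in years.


Service life = thickness / degradation rate
Life = 69 / 8 = 8.6 years

8.6 years


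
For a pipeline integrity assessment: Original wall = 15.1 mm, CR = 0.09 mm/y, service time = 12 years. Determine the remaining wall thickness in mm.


Remaining wall = original − CR × time
t = 15.1 − 0.09*12 = 15.1 − 1.08 = 14.02 mm

14.02 mm


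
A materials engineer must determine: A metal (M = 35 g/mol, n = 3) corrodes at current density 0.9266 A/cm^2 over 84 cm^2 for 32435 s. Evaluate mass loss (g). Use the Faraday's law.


Apply Faraday's law: m = i*A*t*M / (n*F)
Total charge passed Q = i*A*t = 0.9266*84*32435 = 2524558.764 C
m = Q*M/(n*F) = 2524558.764*35/(3*96485) = 305.26181 g

305.26181 g


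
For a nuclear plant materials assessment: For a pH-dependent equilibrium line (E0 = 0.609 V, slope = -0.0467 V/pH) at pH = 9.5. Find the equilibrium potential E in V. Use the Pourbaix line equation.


Apply the Pourbaix line equation: E = E0 + slope*pH
E = 0.609 + (-0.0467)*9.5 = 0.609 + (-0.44365) = 0.16535 V
Rounded to 4 decimal places: E = 0.1654 V

0.1654 V


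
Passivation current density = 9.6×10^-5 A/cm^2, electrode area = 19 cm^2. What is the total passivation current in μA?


I = i_pass * A, then convert A → μA (×10^6)
I = 9.6×10^-5 * 19 * 10^6 = 1824.0 μA

1824.0 μA


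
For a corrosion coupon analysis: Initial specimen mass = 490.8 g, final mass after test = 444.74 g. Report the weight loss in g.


Weight loss = initial − final
WL = 490.8 − 444.74 = 46.06 g

46.06 g


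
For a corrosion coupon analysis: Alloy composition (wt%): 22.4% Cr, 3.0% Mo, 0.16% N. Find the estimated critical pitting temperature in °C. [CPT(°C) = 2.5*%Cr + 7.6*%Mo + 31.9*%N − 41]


Apply the ASTM G48 empirical CPT estimate: CPT(°C) = 2.5*%Cr + 7.6*%Mo + 31.9*%N − 41
2.5*22.4 = 56; 7.6*3.0 = 22.8; 31.9*0.16 = 5.104
CPT = 56 + 22.8 + 5.104 − 41 = 42.904 °C
Rounded to 0.1 °C: CPT ≈ 42.9 °C

42.9 °C


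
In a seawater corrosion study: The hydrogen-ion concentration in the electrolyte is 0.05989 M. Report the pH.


pH = −log10[H+]
pH = −log10(0.05989) = 1.22

1.22


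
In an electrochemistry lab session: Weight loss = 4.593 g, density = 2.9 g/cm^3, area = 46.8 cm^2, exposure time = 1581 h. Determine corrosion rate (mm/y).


Apply the mm/y weight-loss relation: CR = 87600 * W / (D * A * T)
Numerator: 87600 * 4.593 = 402346.8
Denominator: 2.9 * 46.8 * 1581 = 214573.32
CR = 402346.8 / 214573.32 = 1.8751 mm/y

1.8751 mm/y


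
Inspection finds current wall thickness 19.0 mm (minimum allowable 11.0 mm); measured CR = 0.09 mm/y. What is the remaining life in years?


Apply the remaining-life relation: RL = (t_current − t_min) / CR
RL = (19.0 − 11.0) / 0.09 = 8.0 / 0.09 = 88.9 years

88.9 years


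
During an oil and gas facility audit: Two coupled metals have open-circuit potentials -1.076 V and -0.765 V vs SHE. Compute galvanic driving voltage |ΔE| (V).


Driving voltage is the absolute potential difference.
|ΔE| = |-1.076 − (-0.765)| = 0.311 V

0.311 V


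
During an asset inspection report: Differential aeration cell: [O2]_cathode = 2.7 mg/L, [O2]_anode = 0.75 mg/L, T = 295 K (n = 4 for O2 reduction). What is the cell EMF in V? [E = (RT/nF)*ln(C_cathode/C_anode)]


Apply the Nernst concentration-cell relation: E = (RT/nF)*ln(C_cathode/C_anode)
RT/nF = 8.314*295/(4*96485) = 0.00635495 V
ln(2.7/0.75) = 1.28093
E = 0.00635495 * 1.28093 = 0.00814 V

0.00814 V


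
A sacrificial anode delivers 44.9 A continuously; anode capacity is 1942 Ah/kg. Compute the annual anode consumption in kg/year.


Annual consumption = current * hours per year / capacity
Rate = 44.9 * 8760 / 1942 = 202.5 kg/year

202.5 kg/year


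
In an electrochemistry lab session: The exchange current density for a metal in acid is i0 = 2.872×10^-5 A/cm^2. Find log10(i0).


i0 = 2.872×10^-5 A/cm^2
log10(i0) = -4.542

-4.542


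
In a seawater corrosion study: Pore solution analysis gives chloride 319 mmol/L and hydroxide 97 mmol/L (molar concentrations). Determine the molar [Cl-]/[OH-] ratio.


Threshold parameter = [Cl-] / [OH-] (molar basis; both in mmol/L, so units cancel)
Ratio = 319 / 97 = 3.29

3.29


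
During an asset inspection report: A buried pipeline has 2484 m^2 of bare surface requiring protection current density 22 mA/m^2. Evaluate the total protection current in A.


I = area * current density, then convert mA → A (÷1000)
I = 2484 * 22 / 1000 = 54.65 A

54.65 A


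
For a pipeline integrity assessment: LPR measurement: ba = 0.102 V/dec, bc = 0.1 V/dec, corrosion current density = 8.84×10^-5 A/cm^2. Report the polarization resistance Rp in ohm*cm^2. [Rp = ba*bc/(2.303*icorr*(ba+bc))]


Apply the Stern-Geary equation: Rp = ba*bc / (2.303*icorr*(ba+bc))
ba*bc = 0.102*0.1 = 0.0102
ba+bc = 0.202; 2.303*icorr*(ba+bc) = 2.303*8.84×10^-5*0.202 = 4.112421×10^-5
Rp = 0.0102 / 4.112421×10^-5 = 248.03 ohm*cm^2

248.03 ohm*cm^2


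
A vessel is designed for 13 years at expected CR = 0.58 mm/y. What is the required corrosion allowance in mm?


Corrosion allowance = CR × design life
CA = 0.58 * 13 = 7.54 mm

7.54 mm


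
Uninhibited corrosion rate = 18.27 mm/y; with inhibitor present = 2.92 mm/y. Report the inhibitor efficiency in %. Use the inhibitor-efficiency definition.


Apply the inhibitor-efficiency definition: IE = (CR_blank − CR_inh)/CR_blank × 100
IE = (18.27 − 2.92) / 18.27 × 100
IE = 15.35 / 18.27 × 100 = 84.0 %

84.0 %


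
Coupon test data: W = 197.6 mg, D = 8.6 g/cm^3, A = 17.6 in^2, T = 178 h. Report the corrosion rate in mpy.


Apply the mpy weight-loss relation: CR = 534 * W / (D * A * T)
Numerator: 534 * 197.6 = 105518.4
Denominator: 8.6 * 17.6 * 178 = 26942.08
CR = 105518.4 / 26942.08 = 3.9165 mpy

3.9165 mpy


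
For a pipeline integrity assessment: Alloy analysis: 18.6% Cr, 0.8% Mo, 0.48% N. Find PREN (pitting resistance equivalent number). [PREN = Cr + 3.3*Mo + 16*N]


Apply the PREN formula: PREN = Cr + 3.3*Mo + 16*N
PREN = 18.6 + 3.3*0.8 + 16*0.48
PREN = 18.6 + 2.64 + 7.68 = 28.92

28.92


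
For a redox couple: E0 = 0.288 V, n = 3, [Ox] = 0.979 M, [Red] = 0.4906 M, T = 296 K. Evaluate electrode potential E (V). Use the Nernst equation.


Apply the Nernst equation: E = E0 + (RT/nF)*ln([Ox]/[Red])
Step 1: RT/nF = 8.314*296/(3*96485) = 0.00850199 V
Step 2: [Ox]/[Red] = 0.979/0.4906 = 1.995516
Step 3: ln(1.995516) = 0.690903
Step 4: correction = 0.00850199 * 0.690903 = 0.0059 V
E = 0.288 + 0.0059 = 0.2939 V

0.2939 V


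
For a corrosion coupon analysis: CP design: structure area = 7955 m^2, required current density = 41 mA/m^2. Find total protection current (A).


I = area * current density, then convert mA → A (÷1000)
I = 7955 * 41 / 1000 = 326.16 A

326.16 A


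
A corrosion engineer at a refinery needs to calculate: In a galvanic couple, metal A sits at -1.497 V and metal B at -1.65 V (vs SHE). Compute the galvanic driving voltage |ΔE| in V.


Driving voltage is the absolute potential difference.
|ΔE| = |-1.497 − (-1.65)| = 0.153 V

0.153 V


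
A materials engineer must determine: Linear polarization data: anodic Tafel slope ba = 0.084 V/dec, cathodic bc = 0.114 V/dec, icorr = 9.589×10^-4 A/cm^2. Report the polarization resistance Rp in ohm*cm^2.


Apply the Stern-Geary equation: Rp = ba*bc / (2.303*icorr*(ba+bc))
ba*bc = 0.084*0.114 = 0.009576
ba+bc = 0.198; 2.303*icorr*(ba+bc) = 2.303*9.589×10^-4*0.198 = 4.3725265×10^-4
Rp = 0.009576 / 4.3725265×10^-4 = 21.9 ohm*cm^2

21.9 ohm*cm^2


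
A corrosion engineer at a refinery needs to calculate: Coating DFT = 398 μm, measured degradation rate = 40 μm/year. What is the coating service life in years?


Service life = thickness / degradation rate
Life = 398 / 40 = 10.0 years

10.0 years


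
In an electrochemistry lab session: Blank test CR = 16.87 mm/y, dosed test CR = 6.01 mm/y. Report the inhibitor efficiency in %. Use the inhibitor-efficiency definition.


Apply the inhibitor-efficiency definition: IE = (CR_blank − CR_inh)/CR_blank × 100
IE = (16.87 − 6.01) / 16.87 × 100
IE = 10.86 / 16.87 × 100 = 64.4 %

64.4 %


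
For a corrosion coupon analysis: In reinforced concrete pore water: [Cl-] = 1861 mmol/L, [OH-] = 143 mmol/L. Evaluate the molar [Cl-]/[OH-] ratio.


Threshold parameter = [Cl-] / [OH-] (molar basis; both in mmol/L, so units cancel)
Ratio = 1861 / 143 = 13.01

13.01


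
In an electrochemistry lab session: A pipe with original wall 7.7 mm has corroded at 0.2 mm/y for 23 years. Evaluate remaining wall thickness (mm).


Remaining wall = original − CR × time
t = 7.7 − 0.2*23 = 7.7 − 4.6 = 3.1 mm

3.1 mm


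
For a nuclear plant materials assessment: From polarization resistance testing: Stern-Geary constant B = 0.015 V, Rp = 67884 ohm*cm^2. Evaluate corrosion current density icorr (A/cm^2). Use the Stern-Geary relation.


Apply the Stern-Geary relation: icorr = B / Rp
icorr = 0.015 / 67884 = 2.21×10^-7 A/cm^2

2.21×10^-7 A/cm^2


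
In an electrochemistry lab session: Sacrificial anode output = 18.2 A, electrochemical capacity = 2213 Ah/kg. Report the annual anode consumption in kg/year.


Annual consumption = current * hours per year / capacity
Rate = 18.2 * 8760 / 2213 = 72.0 kg/year

72.0 kg/year


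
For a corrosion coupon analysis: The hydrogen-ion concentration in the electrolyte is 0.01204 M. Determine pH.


pH = −log10[H+]
pH = −log10(0.01204) = 1.92

1.92


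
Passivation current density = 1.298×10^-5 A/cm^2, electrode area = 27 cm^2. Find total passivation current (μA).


I = i_pass * A, then convert A → μA (×10^6)
I = 1.298×10^-5 * 27 * 10^6 = 350.46 μA

350.46 μA


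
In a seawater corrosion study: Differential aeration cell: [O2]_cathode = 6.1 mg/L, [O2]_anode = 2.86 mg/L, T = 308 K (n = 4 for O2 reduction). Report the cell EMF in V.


Apply the Nernst concentration-cell relation: E = (RT/nF)*ln(C_cathode/C_anode)
RT/nF = 8.314*308/(4*96485) = 0.006635 V
ln(6.1/2.86) = 0.75747
E = 0.006635 * 0.75747 = 0.00503 V

0.00503 V


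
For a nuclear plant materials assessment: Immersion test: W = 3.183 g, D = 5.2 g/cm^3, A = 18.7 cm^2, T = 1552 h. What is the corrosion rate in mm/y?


Apply the mm/y weight-loss relation: CR = 87600 * W / (D * A * T)
Numerator: 87600 * 3.183 = 278830.8
Denominator: 5.2 * 18.7 * 1552 = 150916.48
CR = 278830.8 / 150916.48 = 1.847584 mm/y

1.847584 mm/y


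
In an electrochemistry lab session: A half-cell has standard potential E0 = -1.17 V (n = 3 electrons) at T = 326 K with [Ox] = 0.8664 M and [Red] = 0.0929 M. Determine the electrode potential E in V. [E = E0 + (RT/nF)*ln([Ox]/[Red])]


Apply the Nernst equation: E = E0 + (RT/nF)*ln([Ox]/[Red])
Step 1: RT/nF = 8.314*326/(3*96485) = 0.00936368 V
Step 2: [Ox]/[Red] = 0.8664/0.0929 = 9.326157
Step 3: ln(9.326157) = 2.232823
Step 4: correction = 0.00936368 * 2.232823 = 0.021 V
E = -1.17 + 0.021 = -1.149 V

-1.149 V


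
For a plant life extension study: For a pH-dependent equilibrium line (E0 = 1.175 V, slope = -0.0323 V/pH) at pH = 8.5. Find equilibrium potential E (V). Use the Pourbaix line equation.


Apply the Pourbaix line equation: E = E0 + slope*pH
E = 1.175 + (-0.0323)*8.5 = 1.175 + (-0.27455) = 0.90045 V
Rounded to 4 decimal places: E = 0.9005 V

0.9005 V


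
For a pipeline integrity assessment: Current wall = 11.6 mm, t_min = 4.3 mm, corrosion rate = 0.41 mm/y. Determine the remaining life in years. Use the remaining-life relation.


Apply the remaining-life relation: RL = (t_current − t_min) / CR
RL = (11.6 − 4.3) / 0.41 = 7.3 / 0.41 = 17.8 years

17.8 years


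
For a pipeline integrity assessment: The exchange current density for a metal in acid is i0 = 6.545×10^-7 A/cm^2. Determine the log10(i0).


i0 = 6.545×10^-7 A/cm^2
log10(i0) = -6.184

-6.184


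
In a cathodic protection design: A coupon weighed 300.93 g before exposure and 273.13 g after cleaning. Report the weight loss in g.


Weight loss = initial − final
WL = 300.93 − 273.13 = 27.8 g

27.8 g


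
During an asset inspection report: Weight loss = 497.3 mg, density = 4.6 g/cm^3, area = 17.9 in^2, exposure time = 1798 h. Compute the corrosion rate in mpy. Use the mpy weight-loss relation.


Apply the mpy weight-loss relation: CR = 534 * W / (D * A * T)
Numerator: 534 * 497.3 = 265558.2
Denominator: 4.6 * 17.9 * 1798 = 148047.32
CR = 265558.2 / 148047.32 = 1.7937 mpy

1.7937 mpy


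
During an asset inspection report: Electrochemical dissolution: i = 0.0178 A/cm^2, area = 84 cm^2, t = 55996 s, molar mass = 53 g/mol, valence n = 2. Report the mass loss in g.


Apply Faraday's law: m = i*A*t*M / (n*F)
Total charge passed Q = i*A*t = 0.0178*84*55996 = 83725.2192 C
m = Q*M/(n*F) = 83725.2192*53/(2*96485) = 22.995 g

22.995 g


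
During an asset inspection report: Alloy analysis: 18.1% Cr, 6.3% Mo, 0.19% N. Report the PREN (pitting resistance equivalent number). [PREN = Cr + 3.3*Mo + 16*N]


Apply the PREN formula: PREN = Cr + 3.3*Mo + 16*N
PREN = 18.1 + 3.3*6.3 + 16*0.19
PREN = 18.1 + 20.79 + 3.04 = 41.93

41.93


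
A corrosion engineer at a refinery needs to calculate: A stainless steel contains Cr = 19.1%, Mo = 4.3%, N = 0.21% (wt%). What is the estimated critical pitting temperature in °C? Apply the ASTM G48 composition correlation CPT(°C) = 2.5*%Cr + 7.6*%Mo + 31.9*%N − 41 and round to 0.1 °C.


Apply the ASTM G48 empirical CPT estimate: CPT(°C) = 2.5*%Cr + 7.6*%Mo + 31.9*%N − 41
2.5*19.1 = 47.75; 7.6*4.3 = 32.68; 31.9*0.21 = 6.699
CPT = 47.75 + 32.68 + 6.699 − 41 = 46.129 °C
Rounded to 0.1 °C: CPT ≈ 46.1 °C

46.1 °C


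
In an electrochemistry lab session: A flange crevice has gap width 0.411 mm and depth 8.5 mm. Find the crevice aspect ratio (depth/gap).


Aspect ratio = depth / gap
Ratio = 8.5 / 0.411 = 20.7

20.7


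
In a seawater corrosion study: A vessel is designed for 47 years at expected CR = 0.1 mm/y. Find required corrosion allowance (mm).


Corrosion allowance = CR × design life
CA = 0.1 * 47 = 4.7 mm

4.7 mm


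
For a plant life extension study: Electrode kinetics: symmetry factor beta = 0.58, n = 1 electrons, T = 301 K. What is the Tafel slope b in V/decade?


Apply the Tafel slope relation: b = 2.303*R*T/(beta*n*F)
Numerator: 2.303 * 8.314 * 301 = 5763.29
Denominator: 0.58 * 1 * 96485 = 55961.3
b = 5763.29 / 55961.3 = 0.103 V/decade

0.103 V/decade


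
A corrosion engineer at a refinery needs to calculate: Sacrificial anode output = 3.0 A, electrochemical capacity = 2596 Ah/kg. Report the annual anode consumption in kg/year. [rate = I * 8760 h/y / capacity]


Annual consumption = current * hours per year / capacity
Rate = 3.0 * 8760 / 2596 = 10.1 kg/year

10.1 kg/year


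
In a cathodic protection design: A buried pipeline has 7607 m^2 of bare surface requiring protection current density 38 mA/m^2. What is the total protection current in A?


I = area * current density, then convert mA → A (÷1000)
I = 7607 * 38 / 1000 = 289.07 A

289.07 A


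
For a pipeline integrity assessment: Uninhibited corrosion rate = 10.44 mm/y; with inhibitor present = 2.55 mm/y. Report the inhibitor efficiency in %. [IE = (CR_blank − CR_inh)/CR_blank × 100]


Apply the inhibitor-efficiency definition: IE = (CR_blank − CR_inh)/CR_blank × 100
IE = (10.44 − 2.55) / 10.44 × 100
IE = 7.89 / 10.44 × 100 = 75.6 %

75.6 %


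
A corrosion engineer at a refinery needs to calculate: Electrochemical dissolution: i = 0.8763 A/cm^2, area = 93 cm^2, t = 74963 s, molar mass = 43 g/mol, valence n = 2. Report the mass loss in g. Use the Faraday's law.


Apply Faraday's law: m = i*A*t*M / (n*F)
Total charge passed Q = i*A*t = 0.8763*93*74963 = 6109177.1517 C
m = Q*M/(n*F) = 6109177.1517*43/(2*96485) = 1361.324 g

1361.324 g


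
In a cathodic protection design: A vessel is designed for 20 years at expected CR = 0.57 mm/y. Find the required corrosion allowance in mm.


Corrosion allowance = CR × design life
CA = 0.57 * 20 = 11.4 mm

11.4 mm


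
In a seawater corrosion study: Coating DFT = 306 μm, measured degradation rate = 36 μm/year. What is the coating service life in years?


Service life = thickness / degradation rate
Life = 306 / 36 = 8.5 years

8.5 years


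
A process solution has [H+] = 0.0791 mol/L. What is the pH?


pH = −log10[H+]
pH = −log10(0.0791) = 1.1

1.1


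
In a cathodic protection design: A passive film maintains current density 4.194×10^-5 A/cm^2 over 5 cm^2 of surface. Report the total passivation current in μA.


I = i_pass * A, then convert A → μA (×10^6)
I = 4.194×10^-5 * 5 * 10^6 = 209.7 μA

209.7 μA


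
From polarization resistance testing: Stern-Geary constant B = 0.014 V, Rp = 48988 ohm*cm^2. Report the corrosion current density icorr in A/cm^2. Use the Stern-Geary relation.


Apply the Stern-Geary relation: icorr = B / Rp
icorr = 0.014 / 48988 = 2.858×10^-7 A/cm^2

2.858×10^-7 A/cm^2


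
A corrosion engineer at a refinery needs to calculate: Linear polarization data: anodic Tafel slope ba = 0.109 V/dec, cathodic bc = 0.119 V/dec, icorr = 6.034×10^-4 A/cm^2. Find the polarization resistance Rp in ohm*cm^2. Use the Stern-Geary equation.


Apply the Stern-Geary equation: Rp = ba*bc / (2.303*icorr*(ba+bc))
ba*bc = 0.109*0.119 = 0.012971
ba+bc = 0.228; 2.303*icorr*(ba+bc) = 2.303*6.034×10^-4*0.228 = 3.1683569×10^-4
Rp = 0.012971 / 3.1683569×10^-4 = 40.94 ohm*cm^2

40.94 ohm*cm^2


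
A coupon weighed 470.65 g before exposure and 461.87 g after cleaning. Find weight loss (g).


Weight loss = initial − final
WL = 470.65 − 461.87 = 8.78 g

8.78 g


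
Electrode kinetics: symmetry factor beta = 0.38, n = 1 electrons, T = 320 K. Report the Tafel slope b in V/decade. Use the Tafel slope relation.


Apply the Tafel slope relation: b = 2.303*R*T/(beta*n*F)
Numerator: 2.303 * 8.314 * 320 = 6127.09
Denominator: 0.38 * 1 * 96485 = 36664.3
b = 6127.09 / 36664.3 = 0.1671 V/decade

0.1671 V/decade


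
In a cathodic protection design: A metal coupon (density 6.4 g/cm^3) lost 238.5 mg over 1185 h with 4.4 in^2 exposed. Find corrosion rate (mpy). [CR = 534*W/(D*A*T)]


Apply the mpy weight-loss relation: CR = 534 * W / (D * A * T)
Numerator: 534 * 238.5 = 127359.0
Denominator: 6.4 * 4.4 * 1185 = 33369.6
CR = 127359.0 / 33369.6 = 3.81662 mpy

3.81662 mpy


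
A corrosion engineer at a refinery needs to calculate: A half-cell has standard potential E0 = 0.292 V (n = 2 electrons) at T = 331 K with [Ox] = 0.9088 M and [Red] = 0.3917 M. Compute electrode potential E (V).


Apply the Nernst equation: E = E0 + (RT/nF)*ln([Ox]/[Red])
Step 1: RT/nF = 8.314*331/(2*96485) = 0.01426094 V
Step 2: [Ox]/[Red] = 0.9088/0.3917 = 2.320143
Step 3: ln(2.320143) = 0.841629
Step 4: correction = 0.01426094 * 0.841629 = 0.012 V
E = 0.292 + 0.012 = 0.304 V

0.304 V


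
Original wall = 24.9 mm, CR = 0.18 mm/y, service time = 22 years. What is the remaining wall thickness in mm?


Remaining wall = original − CR × time
t = 24.9 − 0.18*22 = 24.9 − 3.96 = 20.94 mm

20.94 mm


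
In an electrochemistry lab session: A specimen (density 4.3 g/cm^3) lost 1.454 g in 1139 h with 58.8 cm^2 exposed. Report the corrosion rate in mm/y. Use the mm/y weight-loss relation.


Apply the mm/y weight-loss relation: CR = 87600 * W / (D * A * T)
Numerator: 87600 * 1.454 = 127370.4
Denominator: 4.3 * 58.8 * 1139 = 287984.76
CR = 127370.4 / 287984.76 = 0.4423 mm/y

0.4423 mm/y


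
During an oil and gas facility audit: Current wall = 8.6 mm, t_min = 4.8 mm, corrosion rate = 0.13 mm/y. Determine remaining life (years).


Apply the remaining-life relation: RL = (t_current − t_min) / CR
RL = (8.6 − 4.8) / 0.13 = 3.8 / 0.13 = 29.2 years

29.2 years


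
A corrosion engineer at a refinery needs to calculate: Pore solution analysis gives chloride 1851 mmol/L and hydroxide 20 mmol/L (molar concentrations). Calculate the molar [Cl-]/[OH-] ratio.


Threshold parameter = [Cl-] / [OH-] (molar basis; both in mmol/L, so units cancel)
Ratio = 1851 / 20 = 92.55

92.55


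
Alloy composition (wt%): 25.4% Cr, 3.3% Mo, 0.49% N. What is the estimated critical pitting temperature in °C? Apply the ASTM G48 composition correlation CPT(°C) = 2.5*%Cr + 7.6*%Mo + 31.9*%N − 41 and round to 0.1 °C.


Apply the ASTM G48 empirical CPT estimate: CPT(°C) = 2.5*%Cr + 7.6*%Mo + 31.9*%N − 41
2.5*25.4 = 63.5; 7.6*3.3 = 25.08; 31.9*0.49 = 15.631
CPT = 63.5 + 25.08 + 15.631 − 41 = 63.211 °C
Rounded to 0.1 °C: CPT ≈ 63.2 °C

63.2 °C


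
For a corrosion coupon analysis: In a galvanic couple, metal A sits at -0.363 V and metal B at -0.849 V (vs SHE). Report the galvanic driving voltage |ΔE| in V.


Driving voltage is the absolute potential difference.
|ΔE| = |-0.363 − (-0.849)| = 0.486 V

0.486 V


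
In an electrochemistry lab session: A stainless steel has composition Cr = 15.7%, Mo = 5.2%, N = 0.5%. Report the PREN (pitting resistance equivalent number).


Apply the PREN formula: PREN = Cr + 3.3*Mo + 16*N
PREN = 15.7 + 3.3*5.2 + 16*0.5
PREN = 15.7 + 17.16 + 8.0 = 40.86

40.86


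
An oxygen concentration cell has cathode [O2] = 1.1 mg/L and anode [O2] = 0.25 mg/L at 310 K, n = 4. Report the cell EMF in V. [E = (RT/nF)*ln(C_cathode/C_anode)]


Apply the Nernst concentration-cell relation: E = (RT/nF)*ln(C_cathode/C_anode)
RT/nF = 8.314*310/(4*96485) = 0.00667808 V
ln(1.1/0.25) = 1.4816
E = 0.00667808 * 1.4816 = 0.00989 V

0.00989 V


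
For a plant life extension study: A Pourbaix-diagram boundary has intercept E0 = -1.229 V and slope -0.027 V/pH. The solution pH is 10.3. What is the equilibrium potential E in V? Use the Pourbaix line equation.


Apply the Pourbaix line equation: E = E0 + slope*pH
E = -1.229 + (-0.027)*10.3 = -1.229 + (-0.2781) = -1.5071 V
Rounded to 4 decimal places: E = -1.5071 V

-1.5071 V


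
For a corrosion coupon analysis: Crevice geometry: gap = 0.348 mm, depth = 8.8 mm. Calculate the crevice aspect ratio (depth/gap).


Aspect ratio = depth / gap
Ratio = 8.8 / 0.348 = 25.3

25.3


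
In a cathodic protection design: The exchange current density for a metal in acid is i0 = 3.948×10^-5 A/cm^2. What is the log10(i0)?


i0 = 3.948×10^-5 A/cm^2
log10(i0) = -4.404

-4.404
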